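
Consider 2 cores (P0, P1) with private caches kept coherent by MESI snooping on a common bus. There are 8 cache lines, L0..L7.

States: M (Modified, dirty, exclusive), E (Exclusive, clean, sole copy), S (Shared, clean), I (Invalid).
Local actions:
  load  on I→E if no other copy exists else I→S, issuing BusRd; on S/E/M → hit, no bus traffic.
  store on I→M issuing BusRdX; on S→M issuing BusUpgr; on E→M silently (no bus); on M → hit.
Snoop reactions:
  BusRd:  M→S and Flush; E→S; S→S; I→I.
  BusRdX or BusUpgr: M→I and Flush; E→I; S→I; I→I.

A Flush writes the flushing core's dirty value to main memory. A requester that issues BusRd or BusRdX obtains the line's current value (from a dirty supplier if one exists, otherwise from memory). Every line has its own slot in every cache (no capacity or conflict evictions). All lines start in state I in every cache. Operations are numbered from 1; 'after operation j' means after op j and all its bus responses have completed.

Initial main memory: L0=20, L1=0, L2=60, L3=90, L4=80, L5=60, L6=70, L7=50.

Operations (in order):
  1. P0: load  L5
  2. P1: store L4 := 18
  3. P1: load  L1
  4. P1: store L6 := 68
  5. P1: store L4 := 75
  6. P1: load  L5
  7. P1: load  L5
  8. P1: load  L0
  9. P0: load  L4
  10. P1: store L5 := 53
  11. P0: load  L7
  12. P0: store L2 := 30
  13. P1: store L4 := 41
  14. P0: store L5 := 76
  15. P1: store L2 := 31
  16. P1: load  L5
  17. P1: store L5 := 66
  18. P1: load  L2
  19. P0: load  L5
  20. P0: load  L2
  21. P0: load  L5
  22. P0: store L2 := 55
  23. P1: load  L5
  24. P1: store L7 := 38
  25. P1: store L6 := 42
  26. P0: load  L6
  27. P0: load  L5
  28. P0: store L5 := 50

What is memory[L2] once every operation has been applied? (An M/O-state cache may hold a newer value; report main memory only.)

step 1: P0: load  L5  ⟶  EI  (L5)  txn=BusRd  M[L5]=60
step 2: P1: store L4 := 18  ⟶  IM  (L4)  txn=BusRdX  M[L4]=80
step 3: P1: load  L1  ⟶  IE  (L1)  txn=BusRd  M[L1]=0
step 4: P1: store L6 := 68  ⟶  IM  (L6)  txn=BusRdX  M[L6]=70
step 5: P1: store L4 := 75  ⟶  IM  (L4)  txn=∅  M[L4]=80
step 6: P1: load  L5  ⟶  SS  (L5)  txn=BusRd  M[L5]=60
step 7: P1: load  L5  ⟶  SS  (L5)  txn=∅  M[L5]=60
step 8: P1: load  L0  ⟶  IE  (L0)  txn=BusRd  M[L0]=20
step 9: P0: load  L4  ⟶  SS  (L4)  txn=BusRd+Flush  M[L4]=75
step 10: P1: store L5 := 53  ⟶  IM  (L5)  txn=BusUpgr  M[L5]=60
step 11: P0: load  L7  ⟶  EI  (L7)  txn=BusRd  M[L7]=50
step 12: P0: store L2 := 30  ⟶  MI  (L2)  txn=BusRdX  M[L2]=60
step 13: P1: store L4 := 41  ⟶  IM  (L4)  txn=BusUpgr  M[L4]=75
step 14: P0: store L5 := 76  ⟶  MI  (L5)  txn=BusRdX+Flush  M[L5]=53
step 15: P1: store L2 := 31  ⟶  IM  (L2)  txn=BusRdX+Flush  M[L2]=30
step 16: P1: load  L5  ⟶  SS  (L5)  txn=BusRd+Flush  M[L5]=76
step 17: P1: store L5 := 66  ⟶  IM  (L5)  txn=BusUpgr  M[L5]=76
step 18: P1: load  L2  ⟶  IM  (L2)  txn=∅  M[L2]=30
step 19: P0: load  L5  ⟶  SS  (L5)  txn=BusRd+Flush  M[L5]=66
step 20: P0: load  L2  ⟶  SS  (L2)  txn=BusRd+Flush  M[L2]=31
step 21: P0: load  L5  ⟶  SS  (L5)  txn=∅  M[L5]=66
step 22: P0: store L2 := 55  ⟶  MI  (L2)  txn=BusUpgr  M[L2]=31
step 23: P1: load  L5  ⟶  SS  (L5)  txn=∅  M[L5]=66
step 24: P1: store L7 := 38  ⟶  IM  (L7)  txn=BusRdX  M[L7]=50
step 25: P1: store L6 := 42  ⟶  IM  (L6)  txn=∅  M[L6]=70
step 26: P0: load  L6  ⟶  SS  (L6)  txn=BusRd+Flush  M[L6]=42
step 27: P0: load  L5  ⟶  SS  (L5)  txn=∅  M[L5]=66
step 28: P0: store L5 := 50  ⟶  MI  (L5)  txn=BusUpgr  M[L5]=66

memory[L2] = 31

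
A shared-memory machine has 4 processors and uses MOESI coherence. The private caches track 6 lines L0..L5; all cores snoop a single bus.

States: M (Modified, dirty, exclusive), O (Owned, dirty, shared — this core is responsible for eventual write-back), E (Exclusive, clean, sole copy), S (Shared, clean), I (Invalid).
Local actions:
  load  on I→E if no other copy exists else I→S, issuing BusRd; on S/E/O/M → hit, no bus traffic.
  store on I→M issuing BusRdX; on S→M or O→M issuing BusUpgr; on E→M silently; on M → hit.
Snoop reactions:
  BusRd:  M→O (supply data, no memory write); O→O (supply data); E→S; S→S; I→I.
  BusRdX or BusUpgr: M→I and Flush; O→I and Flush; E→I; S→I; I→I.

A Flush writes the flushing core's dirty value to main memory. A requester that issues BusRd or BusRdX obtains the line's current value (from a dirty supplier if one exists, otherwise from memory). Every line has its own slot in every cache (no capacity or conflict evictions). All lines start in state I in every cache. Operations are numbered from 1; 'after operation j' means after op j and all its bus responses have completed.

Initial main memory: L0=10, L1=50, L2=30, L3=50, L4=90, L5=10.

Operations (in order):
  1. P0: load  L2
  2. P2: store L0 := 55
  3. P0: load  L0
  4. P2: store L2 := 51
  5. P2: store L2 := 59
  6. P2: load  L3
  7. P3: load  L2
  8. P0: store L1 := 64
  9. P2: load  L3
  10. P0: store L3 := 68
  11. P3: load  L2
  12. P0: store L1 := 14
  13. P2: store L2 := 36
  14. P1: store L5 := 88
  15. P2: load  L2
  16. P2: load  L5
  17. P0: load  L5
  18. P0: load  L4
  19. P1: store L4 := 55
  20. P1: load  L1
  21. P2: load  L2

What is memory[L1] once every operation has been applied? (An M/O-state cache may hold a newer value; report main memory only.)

memory[L1] = 50

[1] P0: load  L2 | P0:E(30), P1:I, P2:I, P3:I | bus: BusRd
[2] P2: store L0 := 55 | P0:I, P1:I, P2:M(55), P3:I | bus: BusRdX
[3] P0: load  L0 | P0:S(55), P1:I, P2:O(55), P3:I | bus: BusRd
[4] P2: store L2 := 51 | P0:I, P1:I, P2:M(51), P3:I | bus: BusRdX
[5] P2: store L2 := 59 | P0:I, P1:I, P2:M(59), P3:I | bus: none
[6] P2: load  L3 | P0:I, P1:I, P2:E(50), P3:I | bus: BusRd
[7] P3: load  L2 | P0:I, P1:I, P2:O(59), P3:S(59) | bus: BusRd
[8] P0: store L1 := 64 | P0:M(64), P1:I, P2:I, P3:I | bus: BusRdX
[9] P2: load  L3 | P0:I, P1:I, P2:E(50), P3:I | bus: none
[10] P0: store L3 := 68 | P0:M(68), P1:I, P2:I, P3:I | bus: BusRdX
[11] P3: load  L2 | P0:I, P1:I, P2:O(59), P3:S(59) | bus: none
[12] P0: store L1 := 14 | P0:M(14), P1:I, P2:I, P3:I | bus: none
[13] P2: store L2 := 36 | P0:I, P1:I, P2:M(36), P3:I | bus: BusUpgr
[14] P1: store L5 := 88 | P0:I, P1:M(88), P2:I, P3:I | bus: BusRdX
[15] P2: load  L2 | P0:I, P1:I, P2:M(36), P3:I | bus: none
[16] P2: load  L5 | P0:I, P1:O(88), P2:S(88), P3:I | bus: BusRd
[17] P0: load  L5 | P0:S(88), P1:O(88), P2:S(88), P3:I | bus: BusRd
[18] P0: load  L4 | P0:E(90), P1:I, P2:I, P3:I | bus: BusRd
[19] P1: store L4 := 55 | P0:I, P1:M(55), P2:I, P3:I | bus: BusRdX
[20] P1: load  L1 | P0:O(14), P1:S(14), P2:I, P3:I | bus: BusRd
[21] P2: load  L2 | P0:I, P1:I, P2:M(36), P3:I | bus: none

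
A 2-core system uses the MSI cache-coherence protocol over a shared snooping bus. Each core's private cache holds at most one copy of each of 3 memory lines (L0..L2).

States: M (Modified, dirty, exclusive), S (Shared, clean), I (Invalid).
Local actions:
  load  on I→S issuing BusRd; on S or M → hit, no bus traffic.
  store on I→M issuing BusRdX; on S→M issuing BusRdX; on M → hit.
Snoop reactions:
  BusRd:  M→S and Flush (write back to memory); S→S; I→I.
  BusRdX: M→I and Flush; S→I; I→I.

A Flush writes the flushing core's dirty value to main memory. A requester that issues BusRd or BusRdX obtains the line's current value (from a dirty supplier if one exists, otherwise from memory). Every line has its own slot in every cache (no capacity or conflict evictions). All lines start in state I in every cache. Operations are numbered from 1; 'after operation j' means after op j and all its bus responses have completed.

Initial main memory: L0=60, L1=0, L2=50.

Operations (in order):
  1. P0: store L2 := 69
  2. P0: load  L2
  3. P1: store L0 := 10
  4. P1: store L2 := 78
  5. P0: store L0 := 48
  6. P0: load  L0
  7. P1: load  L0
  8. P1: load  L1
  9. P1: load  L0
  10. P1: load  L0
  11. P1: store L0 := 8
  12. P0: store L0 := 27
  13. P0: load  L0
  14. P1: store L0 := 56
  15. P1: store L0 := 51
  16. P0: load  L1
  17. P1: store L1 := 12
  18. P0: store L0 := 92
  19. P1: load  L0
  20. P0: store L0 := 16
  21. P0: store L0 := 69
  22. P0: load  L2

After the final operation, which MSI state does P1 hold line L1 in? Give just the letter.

state = M

step 1: P0: store L2 := 69  ⟶  MI  (L2)  txn=BusRdX  M[L2]=50
step 2: P0: load  L2  ⟶  MI  (L2)  txn=∅  M[L2]=50
step 3: P1: store L0 := 10  ⟶  IM  (L0)  txn=BusRdX  M[L0]=60
step 4: P1: store L2 := 78  ⟶  IM  (L2)  txn=BusRdX+Flush  M[L2]=69
step 5: P0: store L0 := 48  ⟶  MI  (L0)  txn=BusRdX+Flush  M[L0]=10
step 6: P0: load  L0  ⟶  MI  (L0)  txn=∅  M[L0]=10
step 7: P1: load  L0  ⟶  SS  (L0)  txn=BusRd+Flush  M[L0]=48
step 8: P1: load  L1  ⟶  IS  (L1)  txn=BusRd  M[L1]=0
step 9: P1: load  L0  ⟶  SS  (L0)  txn=∅  M[L0]=48
step 10: P1: load  L0  ⟶  SS  (L0)  txn=∅  M[L0]=48
step 11: P1: store L0 := 8  ⟶  IM  (L0)  txn=BusRdX  M[L0]=48
step 12: P0: store L0 := 27  ⟶  MI  (L0)  txn=BusRdX+Flush  M[L0]=8
step 13: P0: load  L0  ⟶  MI  (L0)  txn=∅  M[L0]=8
step 14: P1: store L0 := 56  ⟶  IM  (L0)  txn=BusRdX+Flush  M[L0]=27
step 15: P1: store L0 := 51  ⟶  IM  (L0)  txn=∅  M[L0]=27
step 16: P0: load  L1  ⟶  SS  (L1)  txn=BusRd  M[L1]=0
step 17: P1: store L1 := 12  ⟶  IM  (L1)  txn=BusRdX  M[L1]=0
step 18: P0: store L0 := 92  ⟶  MI  (L0)  txn=BusRdX+Flush  M[L0]=51
step 19: P1: load  L0  ⟶  SS  (L0)  txn=BusRd+Flush  M[L0]=92
step 20: P0: store L0 := 16  ⟶  MI  (L0)  txn=BusRdX  M[L0]=92
step 21: P0: store L0 := 69  ⟶  MI  (L0)  txn=∅  M[L0]=92
step 22: P0: load  L2  ⟶  SS  (L2)  txn=BusRd+Flush  M[L2]=78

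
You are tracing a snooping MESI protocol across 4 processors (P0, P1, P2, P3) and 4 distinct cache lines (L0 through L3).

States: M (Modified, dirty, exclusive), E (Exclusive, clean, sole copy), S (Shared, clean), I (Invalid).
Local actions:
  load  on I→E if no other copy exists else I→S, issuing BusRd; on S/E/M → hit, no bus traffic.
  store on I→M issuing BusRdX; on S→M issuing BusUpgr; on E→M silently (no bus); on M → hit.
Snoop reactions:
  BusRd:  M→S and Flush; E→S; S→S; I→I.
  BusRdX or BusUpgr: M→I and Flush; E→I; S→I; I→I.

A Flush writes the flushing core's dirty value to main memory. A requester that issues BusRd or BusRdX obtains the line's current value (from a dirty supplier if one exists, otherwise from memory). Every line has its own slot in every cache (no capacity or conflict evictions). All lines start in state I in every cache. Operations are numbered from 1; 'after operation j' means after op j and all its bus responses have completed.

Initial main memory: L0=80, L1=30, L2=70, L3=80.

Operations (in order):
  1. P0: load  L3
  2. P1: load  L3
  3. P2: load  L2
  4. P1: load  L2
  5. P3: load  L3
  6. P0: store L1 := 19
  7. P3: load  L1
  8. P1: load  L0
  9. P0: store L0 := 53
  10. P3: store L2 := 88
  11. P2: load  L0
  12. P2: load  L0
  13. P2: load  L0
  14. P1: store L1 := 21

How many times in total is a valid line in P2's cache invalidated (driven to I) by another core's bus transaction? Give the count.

invalidations = 1

1. P0: load  L3  bus=[BusRd]  L3: P0=E P1=I P2=I P3=I  mem[L3]=80
2. P1: load  L3  bus=[BusRd]  L3: P0=S P1=S P2=I P3=I  mem[L3]=80
3. P2: load  L2  bus=[BusRd]  L2: P0=I P1=I P2=E P3=I  mem[L2]=70
4. P1: load  L2  bus=[BusRd]  L2: P0=I P1=S P2=S P3=I  mem[L2]=70
5. P3: load  L3  bus=[BusRd]  L3: P0=S P1=S P2=I P3=S  mem[L3]=80
6. P0: store L1 := 19  bus=[BusRdX]  L1: P0=M P1=I P2=I P3=I  mem[L1]=30
7. P3: load  L1  bus=[BusRd,Flush]  L1: P0=S P1=I P2=I P3=S  mem[L1]=19
8. P1: load  L0  bus=[BusRd]  L0: P0=I P1=E P2=I P3=I  mem[L0]=80
9. P0: store L0 := 53  bus=[BusRdX]  L0: P0=M P1=I P2=I P3=I  mem[L0]=80
10. P3: store L2 := 88  bus=[BusRdX]  L2: P0=I P1=I P2=I P3=M  mem[L2]=70
11. P2: load  L0  bus=[BusRd,Flush]  L0: P0=S P1=I P2=S P3=I  mem[L0]=53
12. P2: load  L0  bus=[-]  L0: P0=S P1=I P2=S P3=I  mem[L0]=53
13. P2: load  L0  bus=[-]  L0: P0=S P1=I P2=S P3=I  mem[L0]=53
14. P1: store L1 := 21  bus=[BusRdX]  L1: P0=I P1=M P2=I P3=I  mem[L1]=19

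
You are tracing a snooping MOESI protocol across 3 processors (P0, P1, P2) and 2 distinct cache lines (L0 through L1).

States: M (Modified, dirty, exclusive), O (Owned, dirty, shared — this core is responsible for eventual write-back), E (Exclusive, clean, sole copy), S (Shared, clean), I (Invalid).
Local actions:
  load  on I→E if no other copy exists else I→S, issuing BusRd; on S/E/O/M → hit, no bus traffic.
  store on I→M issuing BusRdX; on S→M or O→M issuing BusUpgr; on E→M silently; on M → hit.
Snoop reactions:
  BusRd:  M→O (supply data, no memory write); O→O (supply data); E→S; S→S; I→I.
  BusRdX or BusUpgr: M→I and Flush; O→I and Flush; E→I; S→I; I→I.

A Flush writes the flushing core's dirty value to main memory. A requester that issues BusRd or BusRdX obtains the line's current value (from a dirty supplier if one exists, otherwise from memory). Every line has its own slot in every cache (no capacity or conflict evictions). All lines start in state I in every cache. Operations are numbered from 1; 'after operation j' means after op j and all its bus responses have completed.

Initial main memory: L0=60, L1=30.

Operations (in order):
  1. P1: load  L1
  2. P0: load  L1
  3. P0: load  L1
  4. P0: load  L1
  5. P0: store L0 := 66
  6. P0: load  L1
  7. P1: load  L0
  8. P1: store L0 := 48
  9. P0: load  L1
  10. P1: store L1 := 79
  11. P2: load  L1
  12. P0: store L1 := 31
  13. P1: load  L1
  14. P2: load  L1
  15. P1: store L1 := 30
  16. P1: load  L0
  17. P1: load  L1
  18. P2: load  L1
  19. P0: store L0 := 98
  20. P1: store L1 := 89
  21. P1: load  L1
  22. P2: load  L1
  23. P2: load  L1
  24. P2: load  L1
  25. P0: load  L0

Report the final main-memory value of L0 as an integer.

[1] P1: load  L1 | P0:I, P1:E(30), P2:I | bus: BusRd
[2] P0: load  L1 | P0:S(30), P1:S(30), P2:I | bus: BusRd
[3] P0: load  L1 | P0:S(30), P1:S(30), P2:I | bus: none
[4] P0: load  L1 | P0:S(30), P1:S(30), P2:I | bus: none
[5] P0: store L0 := 66 | P0:M(66), P1:I, P2:I | bus: BusRdX
[6] P0: load  L1 | P0:S(30), P1:S(30), P2:I | bus: none
[7] P1: load  L0 | P0:O(66), P1:S(66), P2:I | bus: BusRd
[8] P1: store L0 := 48 | P0:I, P1:M(48), P2:I | bus: BusUpgr,Flush
[9] P0: load  L1 | P0:S(30), P1:S(30), P2:I | bus: none
[10] P1: store L1 := 79 | P0:I, P1:M(79), P2:I | bus: BusUpgr
[11] P2: load  L1 | P0:I, P1:O(79), P2:S(79) | bus: BusRd
[12] P0: store L1 := 31 | P0:M(31), P1:I, P2:I | bus: BusRdX,Flush
[13] P1: load  L1 | P0:O(31), P1:S(31), P2:I | bus: BusRd
[14] P2: load  L1 | P0:O(31), P1:S(31), P2:S(31) | bus: BusRd
[15] P1: store L1 := 30 | P0:I, P1:M(30), P2:I | bus: BusUpgr,Flush
[16] P1: load  L0 | P0:I, P1:M(48), P2:I | bus: none
[17] P1: load  L1 | P0:I, P1:M(30), P2:I | bus: none
[18] P2: load  L1 | P0:I, P1:O(30), P2:S(30) | bus: BusRd
[19] P0: store L0 := 98 | P0:M(98), P1:I, P2:I | bus: BusRdX,Flush
[20] P1: store L1 := 89 | P0:I, P1:M(89), P2:I | bus: BusUpgr
[21] P1: load  L1 | P0:I, P1:M(89), P2:I | bus: none
[22] P2: load  L1 | P0:I, P1:O(89), P2:S(89) | bus: BusRd
[23] P2: load  L1 | P0:I, P1:O(89), P2:S(89) | bus: none
[24] P2: load  L1 | P0:I, P1:O(89), P2:S(89) | bus: none
[25] P0: load  L0 | P0:M(98), P1:I, P2:I | bus: none

memory[L0] = 48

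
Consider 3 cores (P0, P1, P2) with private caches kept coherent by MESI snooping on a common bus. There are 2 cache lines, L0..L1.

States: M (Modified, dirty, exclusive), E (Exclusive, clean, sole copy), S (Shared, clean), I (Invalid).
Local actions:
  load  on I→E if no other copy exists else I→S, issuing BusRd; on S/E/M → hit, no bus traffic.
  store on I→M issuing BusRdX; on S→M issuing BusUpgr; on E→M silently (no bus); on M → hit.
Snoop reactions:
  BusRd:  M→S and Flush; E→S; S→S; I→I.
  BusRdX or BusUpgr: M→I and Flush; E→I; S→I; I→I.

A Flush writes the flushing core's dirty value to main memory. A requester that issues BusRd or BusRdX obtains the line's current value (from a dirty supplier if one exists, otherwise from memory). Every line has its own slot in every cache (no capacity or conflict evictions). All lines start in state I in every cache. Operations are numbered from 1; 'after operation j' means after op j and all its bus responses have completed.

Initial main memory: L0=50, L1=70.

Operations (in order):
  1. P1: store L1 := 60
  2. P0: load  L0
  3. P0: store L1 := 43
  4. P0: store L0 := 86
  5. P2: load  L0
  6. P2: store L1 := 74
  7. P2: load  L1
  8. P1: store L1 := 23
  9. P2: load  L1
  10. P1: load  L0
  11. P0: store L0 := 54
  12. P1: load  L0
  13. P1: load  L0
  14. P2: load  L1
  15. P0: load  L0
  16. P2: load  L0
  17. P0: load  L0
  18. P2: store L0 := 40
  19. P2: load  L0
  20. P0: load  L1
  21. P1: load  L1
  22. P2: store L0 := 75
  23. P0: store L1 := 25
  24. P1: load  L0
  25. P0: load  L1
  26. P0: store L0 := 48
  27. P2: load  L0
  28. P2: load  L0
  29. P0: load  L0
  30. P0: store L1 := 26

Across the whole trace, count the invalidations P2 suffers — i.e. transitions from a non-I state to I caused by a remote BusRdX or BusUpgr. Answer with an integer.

invalidations = 4

step 1: P1: store L1 := 60  ⟶  IMI  (L1)  txn=BusRdX  M[L1]=70
step 2: P0: load  L0  ⟶  EII  (L0)  txn=BusRd  M[L0]=50
step 3: P0: store L1 := 43  ⟶  MII  (L1)  txn=BusRdX+Flush  M[L1]=60
step 4: P0: store L0 := 86  ⟶  MII  (L0)  txn=∅  M[L0]=50
step 5: P2: load  L0  ⟶  SIS  (L0)  txn=BusRd+Flush  M[L0]=86
step 6: P2: store L1 := 74  ⟶  IIM  (L1)  txn=BusRdX+Flush  M[L1]=43
step 7: P2: load  L1  ⟶  IIM  (L1)  txn=∅  M[L1]=43
step 8: P1: store L1 := 23  ⟶  IMI  (L1)  txn=BusRdX+Flush  M[L1]=74
step 9: P2: load  L1  ⟶  ISS  (L1)  txn=BusRd+Flush  M[L1]=23
step 10: P1: load  L0  ⟶  SSS  (L0)  txn=BusRd  M[L0]=86
step 11: P0: store L0 := 54  ⟶  MII  (L0)  txn=BusUpgr  M[L0]=86
step 12: P1: load  L0  ⟶  SSI  (L0)  txn=BusRd+Flush  M[L0]=54
step 13: P1: load  L0  ⟶  SSI  (L0)  txn=∅  M[L0]=54
step 14: P2: load  L1  ⟶  ISS  (L1)  txn=∅  M[L1]=23
step 15: P0: load  L0  ⟶  SSI  (L0)  txn=∅  M[L0]=54
step 16: P2: load  L0  ⟶  SSS  (L0)  txn=BusRd  M[L0]=54
step 17: P0: load  L0  ⟶  SSS  (L0)  txn=∅  M[L0]=54
step 18: P2: store L0 := 40  ⟶  IIM  (L0)  txn=BusUpgr  M[L0]=54
step 19: P2: load  L0  ⟶  IIM  (L0)  txn=∅  M[L0]=54
step 20: P0: load  L1  ⟶  SSS  (L1)  txn=BusRd  M[L1]=23
step 21: P1: load  L1  ⟶  SSS  (L1)  txn=∅  M[L1]=23
step 22: P2: store L0 := 75  ⟶  IIM  (L0)  txn=∅  M[L0]=54
step 23: P0: store L1 := 25  ⟶  MII  (L1)  txn=BusUpgr  M[L1]=23
step 24: P1: load  L0  ⟶  ISS  (L0)  txn=BusRd+Flush  M[L0]=75
step 25: P0: load  L1  ⟶  MII  (L1)  txn=∅  M[L1]=23
step 26: P0: store L0 := 48  ⟶  MII  (L0)  txn=BusRdX  M[L0]=75
step 27: P2: load  L0  ⟶  SIS  (L0)  txn=BusRd+Flush  M[L0]=48
step 28: P2: load  L0  ⟶  SIS  (L0)  txn=∅  M[L0]=48
step 29: P0: load  L0  ⟶  SIS  (L0)  txn=∅  M[L0]=48
step 30: P0: store L1 := 26  ⟶  MII  (L1)  txn=∅  M[L1]=23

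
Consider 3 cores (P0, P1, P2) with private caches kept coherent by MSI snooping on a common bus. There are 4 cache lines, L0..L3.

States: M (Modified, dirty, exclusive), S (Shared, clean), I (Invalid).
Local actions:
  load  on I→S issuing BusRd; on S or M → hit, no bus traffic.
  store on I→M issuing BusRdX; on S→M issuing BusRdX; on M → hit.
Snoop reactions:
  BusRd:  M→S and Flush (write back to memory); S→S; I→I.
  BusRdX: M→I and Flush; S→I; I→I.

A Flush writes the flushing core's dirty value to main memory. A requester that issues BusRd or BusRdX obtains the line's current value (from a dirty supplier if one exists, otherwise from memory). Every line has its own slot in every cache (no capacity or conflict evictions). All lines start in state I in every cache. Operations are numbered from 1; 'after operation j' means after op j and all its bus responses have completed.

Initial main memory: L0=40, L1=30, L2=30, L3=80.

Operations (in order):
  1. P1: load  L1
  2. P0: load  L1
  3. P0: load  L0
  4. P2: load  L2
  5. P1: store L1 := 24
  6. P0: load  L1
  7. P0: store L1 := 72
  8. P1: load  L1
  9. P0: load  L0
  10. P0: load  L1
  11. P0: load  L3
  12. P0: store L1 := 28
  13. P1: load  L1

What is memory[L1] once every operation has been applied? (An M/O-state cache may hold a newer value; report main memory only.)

memory[L1] = 28

step 1: P1: load  L1  ⟶  ISI  (L1)  txn=BusRd  M[L1]=30
step 2: P0: load  L1  ⟶  SSI  (L1)  txn=BusRd  M[L1]=30
step 3: P0: load  L0  ⟶  SII  (L0)  txn=BusRd  M[L0]=40
step 4: P2: load  L2  ⟶  IIS  (L2)  txn=BusRd  M[L2]=30
step 5: P1: store L1 := 24  ⟶  IMI  (L1)  txn=BusRdX  M[L1]=30
step 6: P0: load  L1  ⟶  SSI  (L1)  txn=BusRd+Flush  M[L1]=24
step 7: P0: store L1 := 72  ⟶  MII  (L1)  txn=BusRdX  M[L1]=24
step 8: P1: load  L1  ⟶  SSI  (L1)  txn=BusRd+Flush  M[L1]=72
step 9: P0: load  L0  ⟶  SII  (L0)  txn=∅  M[L0]=40
step 10: P0: load  L1  ⟶  SSI  (L1)  txn=∅  M[L1]=72
step 11: P0: load  L3  ⟶  SII  (L3)  txn=BusRd  M[L3]=80
step 12: P0: store L1 := 28  ⟶  MII  (L1)  txn=BusRdX  M[L1]=72
step 13: P1: load  L1  ⟶  SSI  (L1)  txn=BusRd+Flush  M[L1]=28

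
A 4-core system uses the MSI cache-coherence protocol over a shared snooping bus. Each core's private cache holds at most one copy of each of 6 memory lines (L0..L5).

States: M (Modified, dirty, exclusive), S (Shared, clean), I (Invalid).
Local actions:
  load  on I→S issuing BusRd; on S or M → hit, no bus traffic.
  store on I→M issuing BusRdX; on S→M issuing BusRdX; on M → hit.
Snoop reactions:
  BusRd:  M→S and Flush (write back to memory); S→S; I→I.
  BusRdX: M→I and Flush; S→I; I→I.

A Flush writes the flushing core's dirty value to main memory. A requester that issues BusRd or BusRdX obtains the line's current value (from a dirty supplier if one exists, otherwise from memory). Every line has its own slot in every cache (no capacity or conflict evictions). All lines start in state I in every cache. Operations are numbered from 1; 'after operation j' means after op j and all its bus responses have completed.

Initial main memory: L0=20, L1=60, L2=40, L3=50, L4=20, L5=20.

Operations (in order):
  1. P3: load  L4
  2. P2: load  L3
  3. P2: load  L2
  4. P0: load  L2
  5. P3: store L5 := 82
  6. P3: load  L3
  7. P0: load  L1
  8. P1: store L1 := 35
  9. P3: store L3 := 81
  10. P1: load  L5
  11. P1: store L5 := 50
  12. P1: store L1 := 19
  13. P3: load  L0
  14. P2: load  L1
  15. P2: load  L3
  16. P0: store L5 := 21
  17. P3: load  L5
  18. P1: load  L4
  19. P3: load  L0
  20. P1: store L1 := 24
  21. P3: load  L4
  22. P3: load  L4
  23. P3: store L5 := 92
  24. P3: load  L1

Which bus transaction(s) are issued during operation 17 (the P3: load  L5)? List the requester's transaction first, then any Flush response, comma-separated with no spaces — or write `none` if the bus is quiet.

bus = BusRd,Flush

step 1: P3: load  L4  ⟶  IIIS  (L4)  txn=BusRd  M[L4]=20
step 2: P2: load  L3  ⟶  IISI  (L3)  txn=BusRd  M[L3]=50
step 3: P2: load  L2  ⟶  IISI  (L2)  txn=BusRd  M[L2]=40
step 4: P0: load  L2  ⟶  SISI  (L2)  txn=BusRd  M[L2]=40
step 5: P3: store L5 := 82  ⟶  IIIM  (L5)  txn=BusRdX  M[L5]=20
step 6: P3: load  L3  ⟶  IISS  (L3)  txn=BusRd  M[L3]=50
step 7: P0: load  L1  ⟶  SIII  (L1)  txn=BusRd  M[L1]=60
step 8: P1: store L1 := 35  ⟶  IMII  (L1)  txn=BusRdX  M[L1]=60
step 9: P3: store L3 := 81  ⟶  IIIM  (L3)  txn=BusRdX  M[L3]=50
step 10: P1: load  L5  ⟶  ISIS  (L5)  txn=BusRd+Flush  M[L5]=82
step 11: P1: store L5 := 50  ⟶  IMII  (L5)  txn=BusRdX  M[L5]=82
step 12: P1: store L1 := 19  ⟶  IMII  (L1)  txn=∅  M[L1]=60
step 13: P3: load  L0  ⟶  IIIS  (L0)  txn=BusRd  M[L0]=20
step 14: P2: load  L1  ⟶  ISSI  (L1)  txn=BusRd+Flush  M[L1]=19
step 15: P2: load  L3  ⟶  IISS  (L3)  txn=BusRd+Flush  M[L3]=81
step 16: P0: store L5 := 21  ⟶  MIII  (L5)  txn=BusRdX+Flush  M[L5]=50
step 17: P3: load  L5  ⟶  SIIS  (L5)  txn=BusRd+Flush  M[L5]=21
step 18: P1: load  L4  ⟶  ISIS  (L4)  txn=BusRd  M[L4]=20
step 19: P3: load  L0  ⟶  IIIS  (L0)  txn=∅  M[L0]=20
step 20: P1: store L1 := 24  ⟶  IMII  (L1)  txn=BusRdX  M[L1]=19
step 21: P3: load  L4  ⟶  ISIS  (L4)  txn=∅  M[L4]=20
step 22: P3: load  L4  ⟶  ISIS  (L4)  txn=∅  M[L4]=20
step 23: P3: store L5 := 92  ⟶  IIIM  (L5)  txn=BusRdX  M[L5]=21
step 24: P3: load  L1  ⟶  ISIS  (L1)  txn=BusRd+Flush  M[L1]=24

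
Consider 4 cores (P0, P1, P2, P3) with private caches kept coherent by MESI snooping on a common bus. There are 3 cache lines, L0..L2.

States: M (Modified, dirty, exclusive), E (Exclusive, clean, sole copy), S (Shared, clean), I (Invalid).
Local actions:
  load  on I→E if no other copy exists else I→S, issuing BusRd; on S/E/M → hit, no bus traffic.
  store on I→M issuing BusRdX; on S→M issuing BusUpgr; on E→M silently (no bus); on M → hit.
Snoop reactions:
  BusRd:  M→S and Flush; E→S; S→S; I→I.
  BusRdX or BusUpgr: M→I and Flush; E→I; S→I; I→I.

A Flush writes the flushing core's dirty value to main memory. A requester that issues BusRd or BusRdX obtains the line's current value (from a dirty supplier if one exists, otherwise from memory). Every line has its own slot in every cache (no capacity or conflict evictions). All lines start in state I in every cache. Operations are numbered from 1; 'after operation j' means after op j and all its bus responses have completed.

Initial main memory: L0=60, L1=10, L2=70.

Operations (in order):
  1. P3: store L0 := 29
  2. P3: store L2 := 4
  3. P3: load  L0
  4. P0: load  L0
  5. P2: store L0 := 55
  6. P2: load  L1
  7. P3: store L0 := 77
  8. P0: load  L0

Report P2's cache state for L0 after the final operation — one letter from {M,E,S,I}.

state = I

step 1: P3: store L0 := 29  ⟶  IIIM  (L0)  txn=BusRdX  M[L0]=60
step 2: P3: store L2 := 4  ⟶  IIIM  (L2)  txn=BusRdX  M[L2]=70
step 3: P3: load  L0  ⟶  IIIM  (L0)  txn=∅  M[L0]=60
step 4: P0: load  L0  ⟶  SIIS  (L0)  txn=BusRd+Flush  M[L0]=29
step 5: P2: store L0 := 55  ⟶  IIMI  (L0)  txn=BusRdX  M[L0]=29
step 6: P2: load  L1  ⟶  IIEI  (L1)  txn=BusRd  M[L1]=10
step 7: P3: store L0 := 77  ⟶  IIIM  (L0)  txn=BusRdX+Flush  M[L0]=55
step 8: P0: load  L0  ⟶  SIIS  (L0)  txn=BusRd+Flush  M[L0]=77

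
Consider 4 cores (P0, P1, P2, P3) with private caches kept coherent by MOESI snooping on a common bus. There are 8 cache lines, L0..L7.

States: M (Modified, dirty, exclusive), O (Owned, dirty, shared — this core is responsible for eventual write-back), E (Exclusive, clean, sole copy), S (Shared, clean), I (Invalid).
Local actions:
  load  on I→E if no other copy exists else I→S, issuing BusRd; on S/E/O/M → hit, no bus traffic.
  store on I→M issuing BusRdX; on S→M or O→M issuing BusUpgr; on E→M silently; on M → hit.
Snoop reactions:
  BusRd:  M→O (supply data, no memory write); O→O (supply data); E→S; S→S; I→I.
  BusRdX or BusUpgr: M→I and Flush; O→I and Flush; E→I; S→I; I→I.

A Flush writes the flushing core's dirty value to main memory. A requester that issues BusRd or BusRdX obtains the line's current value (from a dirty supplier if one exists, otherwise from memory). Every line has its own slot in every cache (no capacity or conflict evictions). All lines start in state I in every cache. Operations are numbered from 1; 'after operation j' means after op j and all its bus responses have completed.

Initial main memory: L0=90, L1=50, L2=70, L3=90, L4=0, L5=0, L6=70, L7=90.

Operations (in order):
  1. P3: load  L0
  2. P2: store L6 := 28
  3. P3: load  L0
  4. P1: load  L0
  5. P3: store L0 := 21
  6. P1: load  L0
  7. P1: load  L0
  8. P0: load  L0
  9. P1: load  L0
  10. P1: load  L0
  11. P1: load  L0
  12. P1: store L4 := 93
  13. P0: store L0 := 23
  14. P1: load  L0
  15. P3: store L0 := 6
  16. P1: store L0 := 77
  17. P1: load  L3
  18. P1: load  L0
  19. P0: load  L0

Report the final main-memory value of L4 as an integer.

memory[L4] = 0

step 1: P3: load  L0  ⟶  IIIE  (L0)  txn=BusRd  M[L0]=90
step 2: P2: store L6 := 28  ⟶  IIMI  (L6)  txn=BusRdX  M[L6]=70
step 3: P3: load  L0  ⟶  IIIE  (L0)  txn=∅  M[L0]=90
step 4: P1: load  L0  ⟶  ISIS  (L0)  txn=BusRd  M[L0]=90
step 5: P3: store L0 := 21  ⟶  IIIM  (L0)  txn=BusUpgr  M[L0]=90
step 6: P1: load  L0  ⟶  ISIO  (L0)  txn=BusRd  M[L0]=90
step 7: P1: load  L0  ⟶  ISIO  (L0)  txn=∅  M[L0]=90
step 8: P0: load  L0  ⟶  SSIO  (L0)  txn=BusRd  M[L0]=90
step 9: P1: load  L0  ⟶  SSIO  (L0)  txn=∅  M[L0]=90
step 10: P1: load  L0  ⟶  SSIO  (L0)  txn=∅  M[L0]=90
step 11: P1: load  L0  ⟶  SSIO  (L0)  txn=∅  M[L0]=90
step 12: P1: store L4 := 93  ⟶  IMII  (L4)  txn=BusRdX  M[L4]=0
step 13: P0: store L0 := 23  ⟶  MIII  (L0)  txn=BusUpgr+Flush  M[L0]=21
step 14: P1: load  L0  ⟶  OSII  (L0)  txn=BusRd  M[L0]=21
step 15: P3: store L0 := 6  ⟶  IIIM  (L0)  txn=BusRdX+Flush  M[L0]=23
step 16: P1: store L0 := 77  ⟶  IMII  (L0)  txn=BusRdX+Flush  M[L0]=6
step 17: P1: load  L3  ⟶  IEII  (L3)  txn=BusRd  M[L3]=90
step 18: P1: load  L0  ⟶  IMII  (L0)  txn=∅  M[L0]=6
step 19: P0: load  L0  ⟶  SOII  (L0)  txn=BusRd  M[L0]=6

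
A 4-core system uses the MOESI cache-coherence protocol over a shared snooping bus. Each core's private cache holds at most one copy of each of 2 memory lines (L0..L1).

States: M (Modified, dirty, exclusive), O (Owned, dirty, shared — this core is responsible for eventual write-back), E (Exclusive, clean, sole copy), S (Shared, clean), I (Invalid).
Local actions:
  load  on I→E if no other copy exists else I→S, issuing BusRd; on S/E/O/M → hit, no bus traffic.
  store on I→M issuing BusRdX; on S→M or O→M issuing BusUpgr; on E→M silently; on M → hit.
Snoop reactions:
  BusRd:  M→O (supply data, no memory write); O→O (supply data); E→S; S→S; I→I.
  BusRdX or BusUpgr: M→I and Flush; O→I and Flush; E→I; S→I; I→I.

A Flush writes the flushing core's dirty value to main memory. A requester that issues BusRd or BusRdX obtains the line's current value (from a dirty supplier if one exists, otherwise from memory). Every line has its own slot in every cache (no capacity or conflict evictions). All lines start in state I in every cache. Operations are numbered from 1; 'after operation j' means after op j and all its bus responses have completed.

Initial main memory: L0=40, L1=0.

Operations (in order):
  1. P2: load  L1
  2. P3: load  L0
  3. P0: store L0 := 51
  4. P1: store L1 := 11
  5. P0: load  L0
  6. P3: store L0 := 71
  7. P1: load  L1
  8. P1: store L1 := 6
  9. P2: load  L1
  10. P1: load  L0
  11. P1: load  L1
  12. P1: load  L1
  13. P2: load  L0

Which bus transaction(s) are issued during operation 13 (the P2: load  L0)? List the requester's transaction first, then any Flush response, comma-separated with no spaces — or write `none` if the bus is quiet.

bus = BusRd

[1] P2: load  L1 | P0:I, P1:I, P2:E(0), P3:I | bus: BusRd
[2] P3: load  L0 | P0:I, P1:I, P2:I, P3:E(40) | bus: BusRd
[3] P0: store L0 := 51 | P0:M(51), P1:I, P2:I, P3:I | bus: BusRdX
[4] P1: store L1 := 11 | P0:I, P1:M(11), P2:I, P3:I | bus: BusRdX
[5] P0: load  L0 | P0:M(51), P1:I, P2:I, P3:I | bus: none
[6] P3: store L0 := 71 | P0:I, P1:I, P2:I, P3:M(71) | bus: BusRdX,Flush
[7] P1: load  L1 | P0:I, P1:M(11), P2:I, P3:I | bus: none
[8] P1: store L1 := 6 | P0:I, P1:M(6), P2:I, P3:I | bus: none
[9] P2: load  L1 | P0:I, P1:O(6), P2:S(6), P3:I | bus: BusRd
[10] P1: load  L0 | P0:I, P1:S(71), P2:I, P3:O(71) | bus: BusRd
[11] P1: load  L1 | P0:I, P1:O(6), P2:S(6), P3:I | bus: none
[12] P1: load  L1 | P0:I, P1:O(6), P2:S(6), P3:I | bus: none
[13] P2: load  L0 | P0:I, P1:S(71), P2:S(71), P3:O(71) | bus: BusRd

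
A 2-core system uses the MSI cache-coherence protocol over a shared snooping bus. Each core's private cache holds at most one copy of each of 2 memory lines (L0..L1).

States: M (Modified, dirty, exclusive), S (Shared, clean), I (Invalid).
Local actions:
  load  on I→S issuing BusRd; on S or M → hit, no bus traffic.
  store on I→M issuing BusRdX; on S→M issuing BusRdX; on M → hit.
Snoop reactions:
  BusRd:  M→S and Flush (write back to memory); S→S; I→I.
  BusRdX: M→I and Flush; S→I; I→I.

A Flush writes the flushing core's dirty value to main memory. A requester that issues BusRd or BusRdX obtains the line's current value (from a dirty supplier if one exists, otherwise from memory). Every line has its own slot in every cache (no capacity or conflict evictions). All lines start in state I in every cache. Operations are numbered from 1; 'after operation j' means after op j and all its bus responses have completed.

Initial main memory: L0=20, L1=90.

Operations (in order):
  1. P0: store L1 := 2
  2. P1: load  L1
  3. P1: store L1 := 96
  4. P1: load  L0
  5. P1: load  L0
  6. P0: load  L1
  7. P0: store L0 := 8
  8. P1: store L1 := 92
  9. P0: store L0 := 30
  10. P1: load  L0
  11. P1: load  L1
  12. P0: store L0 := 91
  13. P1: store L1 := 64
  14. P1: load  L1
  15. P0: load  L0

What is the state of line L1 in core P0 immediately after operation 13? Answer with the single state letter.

state = I

[1] P0: store L1 := 2 | P0:M(2), P1:I | bus: BusRdX
[2] P1: load  L1 | P0:S(2), P1:S(2) | bus: BusRd,Flush
[3] P1: store L1 := 96 | P0:I, P1:M(96) | bus: BusRdX
[4] P1: load  L0 | P0:I, P1:S(20) | bus: BusRd
[5] P1: load  L0 | P0:I, P1:S(20) | bus: none
[6] P0: load  L1 | P0:S(96), P1:S(96) | bus: BusRd,Flush
[7] P0: store L0 := 8 | P0:M(8), P1:I | bus: BusRdX
[8] P1: store L1 := 92 | P0:I, P1:M(92) | bus: BusRdX
[9] P0: store L0 := 30 | P0:M(30), P1:I | bus: none
[10] P1: load  L0 | P0:S(30), P1:S(30) | bus: BusRd,Flush
[11] P1: load  L1 | P0:I, P1:M(92) | bus: none
[12] P0: store L0 := 91 | P0:M(91), P1:I | bus: BusRdX
[13] P1: store L1 := 64 | P0:I, P1:M(64) | bus: none
[14] P1: load  L1 | P0:I, P1:M(64) | bus: none
[15] P0: load  L0 | P0:M(91), P1:I | bus: none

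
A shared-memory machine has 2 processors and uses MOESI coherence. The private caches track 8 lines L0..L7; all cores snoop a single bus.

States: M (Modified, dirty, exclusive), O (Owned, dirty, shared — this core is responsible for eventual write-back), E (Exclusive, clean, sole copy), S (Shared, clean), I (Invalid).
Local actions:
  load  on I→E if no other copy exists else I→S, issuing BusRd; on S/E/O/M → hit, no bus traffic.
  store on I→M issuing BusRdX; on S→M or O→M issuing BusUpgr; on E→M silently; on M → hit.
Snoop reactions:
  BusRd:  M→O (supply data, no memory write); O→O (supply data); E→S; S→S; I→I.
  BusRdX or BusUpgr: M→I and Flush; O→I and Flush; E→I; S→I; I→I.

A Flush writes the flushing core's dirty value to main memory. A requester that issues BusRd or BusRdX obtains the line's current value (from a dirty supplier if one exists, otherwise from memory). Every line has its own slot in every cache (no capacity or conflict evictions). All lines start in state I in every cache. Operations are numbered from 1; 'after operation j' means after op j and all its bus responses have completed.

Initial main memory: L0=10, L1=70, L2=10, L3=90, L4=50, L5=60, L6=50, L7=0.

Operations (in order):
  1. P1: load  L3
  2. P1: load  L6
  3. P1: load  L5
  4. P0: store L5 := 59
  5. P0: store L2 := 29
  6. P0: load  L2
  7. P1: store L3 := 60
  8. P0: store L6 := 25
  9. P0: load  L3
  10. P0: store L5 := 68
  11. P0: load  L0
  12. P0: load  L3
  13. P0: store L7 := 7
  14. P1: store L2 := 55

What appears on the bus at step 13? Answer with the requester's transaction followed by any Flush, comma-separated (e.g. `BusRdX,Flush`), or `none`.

step 1: P1: load  L3  ⟶  IE  (L3)  txn=BusRd  M[L3]=90
step 2: P1: load  L6  ⟶  IE  (L6)  txn=BusRd  M[L6]=50
step 3: P1: load  L5  ⟶  IE  (L5)  txn=BusRd  M[L5]=60
step 4: P0: store L5 := 59  ⟶  MI  (L5)  txn=BusRdX  M[L5]=60
step 5: P0: store L2 := 29  ⟶  MI  (L2)  txn=BusRdX  M[L2]=10
step 6: P0: load  L2  ⟶  MI  (L2)  txn=∅  M[L2]=10
step 7: P1: store L3 := 60  ⟶  IM  (L3)  txn=∅  M[L3]=90
step 8: P0: store L6 := 25  ⟶  MI  (L6)  txn=BusRdX  M[L6]=50
step 9: P0: load  L3  ⟶  SO  (L3)  txn=BusRd  M[L3]=90
step 10: P0: store L5 := 68  ⟶  MI  (L5)  txn=∅  M[L5]=60
step 11: P0: load  L0  ⟶  EI  (L0)  txn=BusRd  M[L0]=10
step 12: P0: load  L3  ⟶  SO  (L3)  txn=∅  M[L3]=90
step 13: P0: store L7 := 7  ⟶  MI  (L7)  txn=BusRdX  M[L7]=0
step 14: P1: store L2 := 55  ⟶  IM  (L2)  txn=BusRdX+Flush  M[L2]=29

bus = BusRdX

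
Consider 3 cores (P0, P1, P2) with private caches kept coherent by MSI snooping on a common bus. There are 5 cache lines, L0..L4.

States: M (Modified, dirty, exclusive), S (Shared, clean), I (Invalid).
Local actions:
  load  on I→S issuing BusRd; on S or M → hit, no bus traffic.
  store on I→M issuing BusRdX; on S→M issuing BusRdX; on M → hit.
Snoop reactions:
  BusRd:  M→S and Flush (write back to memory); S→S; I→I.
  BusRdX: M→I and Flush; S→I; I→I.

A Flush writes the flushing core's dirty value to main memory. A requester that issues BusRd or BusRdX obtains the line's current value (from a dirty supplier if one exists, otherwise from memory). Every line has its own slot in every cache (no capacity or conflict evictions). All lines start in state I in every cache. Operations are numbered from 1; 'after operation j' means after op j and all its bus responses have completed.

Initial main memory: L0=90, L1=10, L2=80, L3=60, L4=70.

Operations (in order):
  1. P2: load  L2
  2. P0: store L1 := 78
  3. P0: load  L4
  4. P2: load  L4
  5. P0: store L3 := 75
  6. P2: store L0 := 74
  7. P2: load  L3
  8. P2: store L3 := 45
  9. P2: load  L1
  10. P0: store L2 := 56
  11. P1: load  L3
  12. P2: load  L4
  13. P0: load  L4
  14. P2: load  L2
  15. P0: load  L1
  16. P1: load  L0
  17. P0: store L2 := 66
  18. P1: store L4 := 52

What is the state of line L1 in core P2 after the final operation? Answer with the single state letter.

step 1: P2: load  L2  ⟶  IIS  (L2)  txn=BusRd  M[L2]=80
step 2: P0: store L1 := 78  ⟶  MII  (L1)  txn=BusRdX  M[L1]=10
step 3: P0: load  L4  ⟶  SII  (L4)  txn=BusRd  M[L4]=70
step 4: P2: load  L4  ⟶  SIS  (L4)  txn=BusRd  M[L4]=70
step 5: P0: store L3 := 75  ⟶  MII  (L3)  txn=BusRdX  M[L3]=60
step 6: P2: store L0 := 74  ⟶  IIM  (L0)  txn=BusRdX  M[L0]=90
step 7: P2: load  L3  ⟶  SIS  (L3)  txn=BusRd+Flush  M[L3]=75
step 8: P2: store L3 := 45  ⟶  IIM  (L3)  txn=BusRdX  M[L3]=75
step 9: P2: load  L1  ⟶  SIS  (L1)  txn=BusRd+Flush  M[L1]=78
step 10: P0: store L2 := 56  ⟶  MII  (L2)  txn=BusRdX  M[L2]=80
step 11: P1: load  L3  ⟶  ISS  (L3)  txn=BusRd+Flush  M[L3]=45
step 12: P2: load  L4  ⟶  SIS  (L4)  txn=∅  M[L4]=70
step 13: P0: load  L4  ⟶  SIS  (L4)  txn=∅  M[L4]=70
step 14: P2: load  L2  ⟶  SIS  (L2)  txn=BusRd+Flush  M[L2]=56
step 15: P0: load  L1  ⟶  SIS  (L1)  txn=∅  M[L1]=78
step 16: P1: load  L0  ⟶  ISS  (L0)  txn=BusRd+Flush  M[L0]=74
step 17: P0: store L2 := 66  ⟶  MII  (L2)  txn=BusRdX  M[L2]=56
step 18: P1: store L4 := 52  ⟶  IMI  (L4)  txn=BusRdX  M[L4]=70

state = S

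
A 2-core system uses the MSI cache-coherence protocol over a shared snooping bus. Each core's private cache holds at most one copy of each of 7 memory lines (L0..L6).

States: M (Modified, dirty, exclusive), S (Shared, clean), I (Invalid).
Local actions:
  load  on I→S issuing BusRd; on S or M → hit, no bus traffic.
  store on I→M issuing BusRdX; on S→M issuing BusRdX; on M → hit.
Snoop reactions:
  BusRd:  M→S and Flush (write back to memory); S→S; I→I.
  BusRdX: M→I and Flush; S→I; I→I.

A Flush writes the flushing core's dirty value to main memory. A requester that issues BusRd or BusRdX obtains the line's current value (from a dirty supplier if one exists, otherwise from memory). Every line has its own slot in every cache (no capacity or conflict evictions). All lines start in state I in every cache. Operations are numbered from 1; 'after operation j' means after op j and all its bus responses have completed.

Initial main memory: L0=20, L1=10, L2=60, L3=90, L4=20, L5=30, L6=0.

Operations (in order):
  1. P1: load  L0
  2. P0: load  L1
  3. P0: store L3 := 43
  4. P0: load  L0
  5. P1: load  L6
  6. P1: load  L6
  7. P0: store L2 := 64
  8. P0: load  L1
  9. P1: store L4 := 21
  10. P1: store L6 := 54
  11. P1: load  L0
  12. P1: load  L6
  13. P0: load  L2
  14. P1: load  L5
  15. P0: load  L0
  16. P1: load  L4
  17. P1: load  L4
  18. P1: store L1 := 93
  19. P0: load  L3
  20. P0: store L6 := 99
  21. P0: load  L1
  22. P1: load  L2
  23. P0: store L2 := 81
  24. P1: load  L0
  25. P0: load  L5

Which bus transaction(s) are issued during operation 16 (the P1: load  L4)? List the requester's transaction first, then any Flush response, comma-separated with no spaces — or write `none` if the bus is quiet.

step 1: P1: load  L0  ⟶  IS  (L0)  txn=BusRd  M[L0]=20
step 2: P0: load  L1  ⟶  SI  (L1)  txn=BusRd  M[L1]=10
step 3: P0: store L3 := 43  ⟶  MI  (L3)  txn=BusRdX  M[L3]=90
step 4: P0: load  L0  ⟶  SS  (L0)  txn=BusRd  M[L0]=20
step 5: P1: load  L6  ⟶  IS  (L6)  txn=BusRd  M[L6]=0
step 6: P1: load  L6  ⟶  IS  (L6)  txn=∅  M[L6]=0
step 7: P0: store L2 := 64  ⟶  MI  (L2)  txn=BusRdX  M[L2]=60
step 8: P0: load  L1  ⟶  SI  (L1)  txn=∅  M[L1]=10
step 9: P1: store L4 := 21  ⟶  IM  (L4)  txn=BusRdX  M[L4]=20
step 10: P1: store L6 := 54  ⟶  IM  (L6)  txn=BusRdX  M[L6]=0
step 11: P1: load  L0  ⟶  SS  (L0)  txn=∅  M[L0]=20
step 12: P1: load  L6  ⟶  IM  (L6)  txn=∅  M[L6]=0
step 13: P0: load  L2  ⟶  MI  (L2)  txn=∅  M[L2]=60
step 14: P1: load  L5  ⟶  IS  (L5)  txn=BusRd  M[L5]=30
step 15: P0: load  L0  ⟶  SS  (L0)  txn=∅  M[L0]=20
step 16: P1: load  L4  ⟶  IM  (L4)  txn=∅  M[L4]=20
step 17: P1: load  L4  ⟶  IM  (L4)  txn=∅  M[L4]=20
step 18: P1: store L1 := 93  ⟶  IM  (L1)  txn=BusRdX  M[L1]=10
step 19: P0: load  L3  ⟶  MI  (L3)  txn=∅  M[L3]=90
step 20: P0: store L6 := 99  ⟶  MI  (L6)  txn=BusRdX+Flush  M[L6]=54
step 21: P0: load  L1  ⟶  SS  (L1)  txn=BusRd+Flush  M[L1]=93
step 22: P1: load  L2  ⟶  SS  (L2)  txn=BusRd+Flush  M[L2]=64
step 23: P0: store L2 := 81  ⟶  MI  (L2)  txn=BusRdX  M[L2]=64
step 24: P1: load  L0  ⟶  SS  (L0)  txn=∅  M[L0]=20
step 25: P0: load  L5  ⟶  SS  (L5)  txn=BusRd  M[L5]=30

bus = none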